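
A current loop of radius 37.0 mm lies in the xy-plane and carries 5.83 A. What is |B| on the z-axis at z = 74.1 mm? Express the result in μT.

On the axis of a circular loop, B = μ₀IR² / [2(R²+z²)^(3/2)].
R² + z² = (0.037)² + (0.0741)² = 0.00686 m², and (R²+z²)^(3/2) = 5.68×10⁻⁴ m³.
B = (4π×10⁻⁷ × 5.83 × 0.001369) / (2 × 5.68×10⁻⁴) = 8.83×10⁻⁶ T.

B ≈ 8.83 μT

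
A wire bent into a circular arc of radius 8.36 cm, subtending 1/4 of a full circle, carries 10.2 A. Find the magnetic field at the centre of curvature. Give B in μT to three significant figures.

B ≈ 19.2 μT

The Biot–Savart field of a circular arc at its centre is B = μ₀Iφ/(4πR), with φ = 1.571 rad.
B = (4π×10⁻⁷ × 10.2 × 1.571) / (4π × 0.0836) = 1.92×10⁻⁵ T.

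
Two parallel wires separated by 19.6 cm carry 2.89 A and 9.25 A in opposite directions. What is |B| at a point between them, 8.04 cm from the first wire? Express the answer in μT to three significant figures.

Each long wire gives B = μ₀I/(2πd). Distances are d₁ = 0.0804 m and d₂ = 0.1156 m.
B₁ = 7.19×10⁻⁶ T, B₂ = 1.60×10⁻⁵ T.
Between antiparallel currents both contributions point the same way, so they add. B = B₁ + B₂ = 7.19×10⁻⁶ + 1.60×10⁻⁵ = 2.32×10⁻⁵ T.

B ≈ 23.2 μT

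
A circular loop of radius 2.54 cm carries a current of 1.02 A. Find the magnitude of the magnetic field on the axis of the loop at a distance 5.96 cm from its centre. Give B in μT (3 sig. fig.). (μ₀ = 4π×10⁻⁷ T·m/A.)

On the axis of a circular loop, B = μ₀IR² / [2(R²+z²)^(3/2)].
R² + z² = (0.0254)² + (0.0596)² = 0.004197 m², and (R²+z²)^(3/2) = 2.72×10⁻⁴ m³.
B = (4π×10⁻⁷ × 1.02 × 0.0006452) / (2 × 2.72×10⁻⁴) = 1.52×10⁻⁶ T.

B ≈ 1.52 μT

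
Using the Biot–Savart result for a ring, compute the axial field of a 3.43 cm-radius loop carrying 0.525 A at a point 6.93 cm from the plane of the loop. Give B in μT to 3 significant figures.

B ≈ 0.839 μT

On the axis of a circular loop, B = μ₀IR² / [2(R²+z²)^(3/2)].
R² + z² = (0.0343)² + (0.0693)² = 0.005979 m², and (R²+z²)^(3/2) = 4.62×10⁻⁴ m³.
B = (4π×10⁻⁷ × 0.525 × 0.001176) / (2 × 4.62×10⁻⁴) = 8.39×10⁻⁷ T.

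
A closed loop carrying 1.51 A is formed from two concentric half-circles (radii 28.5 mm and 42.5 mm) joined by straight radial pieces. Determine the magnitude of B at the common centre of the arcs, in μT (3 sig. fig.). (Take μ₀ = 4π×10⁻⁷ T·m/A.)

The radial connectors point toward the centre, so dl × r̂ = 0 and they contribute nothing.
Each semicircle gives μ₀I/(4R): inner arc 1.66×10⁻⁵ T, outer arc 1.12×10⁻⁵ T.
The two arcs carry current in opposite angular senses, so their fields oppose: B = |1.66×10⁻⁵ − 1.12×10⁻⁵| = 5.48×10⁻⁶ T.

B ≈ 5.48 μT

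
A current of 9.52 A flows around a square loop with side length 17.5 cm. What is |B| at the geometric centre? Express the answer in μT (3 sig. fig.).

Each side is a finite straight segment at perpendicular distance d = a/(2 tan(π/4)) = 0.0875 m from the centre, with end-angles ±π/4.
One side contributes B₁ = (μ₀I/4πd)·2 sin(π/4) = 1.54×10⁻⁵ T.
All 4 sides add in the same direction: B = 4 × 1.54×10⁻⁵ = 6.15×10⁻⁵ T.

B ≈ 61.5 μT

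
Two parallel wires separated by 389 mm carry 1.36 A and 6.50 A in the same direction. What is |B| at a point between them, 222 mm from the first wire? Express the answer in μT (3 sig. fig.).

B ≈ 6.56 μT

Each long wire gives B = μ₀I/(2πd). Distances are d₁ = 0.222 m and d₂ = 0.167 m.
B₁ = 1.23×10⁻⁶ T, B₂ = 7.78×10⁻⁶ T.
Between parallel currents the two contributions point in opposite directions, so they subtract. B = |B₁ − B₂| = |1.23×10⁻⁶ − 7.78×10⁻⁶| = 6.56×10⁻⁶ T.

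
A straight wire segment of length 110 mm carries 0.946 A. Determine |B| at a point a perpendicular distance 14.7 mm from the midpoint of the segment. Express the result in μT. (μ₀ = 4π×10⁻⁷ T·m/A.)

For a finite straight segment, B = (μ₀I/4πd)(sinθ₁ + sinθ₂), where θ₁, θ₂ are the angles from the perpendicular to each end.
The perpendicular from the point meets the wire at its midpoint, so each end is L/2 = 0.055 m away along the wire.
sinθ₁ = 0.055/√(0.055²+0.0147²) = 0.9661; sinθ₂ = 0.055/√(0.055²+0.0147²) = 0.9661.
B = (4π×10⁻⁷ × 0.946) / (4π × 0.0147) × (0.9661 + 0.9661) = 1.24×10⁻⁵ T.

B ≈ 12.4 μT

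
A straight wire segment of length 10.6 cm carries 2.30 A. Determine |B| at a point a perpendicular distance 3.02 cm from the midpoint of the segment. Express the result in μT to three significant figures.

B ≈ 13.2 μT

For a finite straight segment, B = (μ₀I/4πd)(sinθ₁ + sinθ₂), where θ₁, θ₂ are the angles from the perpendicular to each end.
The perpendicular from the point meets the wire at its midpoint, so each end is L/2 = 0.053 m away along the wire.
sinθ₁ = 0.053/√(0.053²+0.0302²) = 0.8688; sinθ₂ = 0.053/√(0.053²+0.0302²) = 0.8688.
B = (4π×10⁻⁷ × 2.30) / (4π × 0.0302) × (0.8688 + 0.8688) = 1.32×10⁻⁵ T.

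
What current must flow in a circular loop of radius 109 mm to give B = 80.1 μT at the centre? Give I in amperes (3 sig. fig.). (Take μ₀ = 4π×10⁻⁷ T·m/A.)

At the centre of a circular loop B = μ₀I/(2R), so I = 2RB/μ₀.
With R = 0.109 m, I = 2 × 0.109 × 8.01×10⁻⁵ / (4π×10⁻⁷) = 13.9 A.

I ≈ 13.9 A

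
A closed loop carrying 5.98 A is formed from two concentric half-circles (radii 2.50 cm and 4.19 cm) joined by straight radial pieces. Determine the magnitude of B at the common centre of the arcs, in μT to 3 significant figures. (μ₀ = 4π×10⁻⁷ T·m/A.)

The radial connectors point toward the centre, so dl × r̂ = 0 and they contribute nothing.
Each semicircle gives μ₀I/(4R): inner arc 7.51×10⁻⁵ T, outer arc 4.48×10⁻⁵ T.
The two arcs carry current in opposite angular senses, so their fields oppose: B = |7.51×10⁻⁵ − 4.48×10⁻⁵| = 3.03×10⁻⁵ T.

B ≈ 30.3 μT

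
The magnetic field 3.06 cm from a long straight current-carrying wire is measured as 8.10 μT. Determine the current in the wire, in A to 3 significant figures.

For a long straight wire B = μ₀I/(2πd), so I = 2πdB/μ₀.
I = 2π × 0.0306 × 8.10×10⁻⁶ / (4π×10⁻⁷) = 1.24 A.

I ≈ 1.24 A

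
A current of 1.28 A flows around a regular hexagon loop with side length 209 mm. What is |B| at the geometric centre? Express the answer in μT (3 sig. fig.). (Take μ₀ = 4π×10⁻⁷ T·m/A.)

Each side is a finite straight segment at perpendicular distance d = a/(2 tan(π/6)) = 0.181 m from the centre, with end-angles ±π/6.
One side contributes B₁ = (μ₀I/4πd)·2 sin(π/6) = 7.07×10⁻⁷ T.
All 6 sides add in the same direction: B = 6 × 7.07×10⁻⁷ = 4.24×10⁻⁶ T.

B ≈ 4.24 μT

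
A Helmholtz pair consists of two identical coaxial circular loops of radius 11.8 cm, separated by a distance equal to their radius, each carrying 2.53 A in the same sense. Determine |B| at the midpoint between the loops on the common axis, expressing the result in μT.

Each loop contributes B = μ₀IR²/[2(R²+z²)^(3/2)] on the axis, with z measured from that loop.
Loop 1 (z = 0.059 m): B₁ = 9.64×10⁻⁶ T. Loop 2 (z = 0.059 m): B₂ = 9.64×10⁻⁶ T.
The fields add: B = B₁ + B₂ = 1.93×10⁻⁵ T.

B ≈ 19.3 μT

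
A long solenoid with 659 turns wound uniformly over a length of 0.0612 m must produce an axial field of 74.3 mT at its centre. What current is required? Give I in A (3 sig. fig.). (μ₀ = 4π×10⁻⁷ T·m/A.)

I ≈ 5.49 A

Inside a long solenoid B = μ₀nI with n = 1.077×10⁴ m⁻¹, so I = B/(μ₀n).
I = 7.43×10⁻² / (4π×10⁻⁷ × 1.077×10⁴) = 5.49 A.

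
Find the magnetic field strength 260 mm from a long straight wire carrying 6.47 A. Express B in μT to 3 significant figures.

For an infinitely long straight wire, B = μ₀I/(2πd).
B = (4π×10⁻⁷ × 6.47) / (2π × 0.26) = 4.98×10⁻⁶ T.

B ≈ 4.98 μT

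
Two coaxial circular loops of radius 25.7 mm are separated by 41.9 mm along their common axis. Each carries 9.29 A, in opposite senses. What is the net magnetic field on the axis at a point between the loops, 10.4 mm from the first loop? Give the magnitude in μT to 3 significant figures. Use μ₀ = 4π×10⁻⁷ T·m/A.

Each loop contributes B = μ₀IR²/[2(R²+z²)^(3/2)] on the axis, with z measured from that loop.
Loop 1 (z = 0.0104 m): B₁ = 1.81×10⁻⁴ T. Loop 2 (z = 0.0315 m): B₂ = 5.74×10⁻⁵ T.
The fields oppose: B = |B₁ − B₂| = 1.24×10⁻⁴ T.

B ≈ 124 μT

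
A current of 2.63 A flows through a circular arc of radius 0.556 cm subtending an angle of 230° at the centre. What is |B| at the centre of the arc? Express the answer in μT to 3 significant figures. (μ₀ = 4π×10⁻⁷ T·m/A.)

B ≈ 190 μT

The Biot–Savart field of a circular arc at its centre is B = μ₀Iφ/(4πR), with φ = 4.014 rad.
B = (4π×10⁻⁷ × 2.63 × 4.014) / (4π × 0.00556) = 1.90×10⁻⁴ T.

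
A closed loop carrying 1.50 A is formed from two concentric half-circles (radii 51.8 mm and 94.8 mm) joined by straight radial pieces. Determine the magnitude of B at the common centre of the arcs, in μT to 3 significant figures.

B ≈ 4.13 μT

The radial connectors point toward the centre, so dl × r̂ = 0 and they contribute nothing.
Each semicircle gives μ₀I/(4R): inner arc 9.10×10⁻⁶ T, outer arc 4.97×10⁻⁶ T.
The two arcs carry current in opposite angular senses, so their fields oppose: B = |9.10×10⁻⁶ − 4.97×10⁻⁶| = 4.13×10⁻⁶ T.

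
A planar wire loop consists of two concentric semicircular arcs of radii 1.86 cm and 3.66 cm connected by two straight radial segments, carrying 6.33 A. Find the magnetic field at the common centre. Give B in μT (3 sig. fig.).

B ≈ 52.6 μT

The radial connectors point toward the centre, so dl × r̂ = 0 and they contribute nothing.
Each semicircle gives μ₀I/(4R): inner arc 1.07×10⁻⁴ T, outer arc 5.43×10⁻⁵ T.
The two arcs carry current in opposite angular senses, so their fields oppose: B = |1.07×10⁻⁴ − 5.43×10⁻⁵| = 5.26×10⁻⁵ T.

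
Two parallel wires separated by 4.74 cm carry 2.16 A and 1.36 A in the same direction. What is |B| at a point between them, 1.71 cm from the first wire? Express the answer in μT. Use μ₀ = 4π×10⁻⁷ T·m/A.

B ≈ 16.3 μT

Each long wire gives B = μ₀I/(2πd). Distances are d₁ = 0.0171 m and d₂ = 0.0303 m.
B₁ = 2.53×10⁻⁵ T, B₂ = 8.98×10⁻⁶ T.
Between parallel currents the two contributions point in opposite directions, so they subtract. B = |B₁ − B₂| = |2.53×10⁻⁵ − 8.98×10⁻⁶| = 1.63×10⁻⁵ T.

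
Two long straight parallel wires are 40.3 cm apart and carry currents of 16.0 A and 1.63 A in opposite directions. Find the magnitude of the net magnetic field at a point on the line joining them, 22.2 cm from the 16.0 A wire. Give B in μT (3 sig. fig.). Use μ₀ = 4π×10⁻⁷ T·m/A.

B ≈ 16.2 μT

Each long wire gives B = μ₀I/(2πd). Distances are d₁ = 0.222 m and d₂ = 0.181 m.
B₁ = 1.44×10⁻⁵ T, B₂ = 1.80×10⁻⁶ T.
Between antiparallel currents both contributions point the same way, so they add. B = B₁ + B₂ = 1.44×10⁻⁵ + 1.80×10⁻⁶ = 1.62×10⁻⁵ T.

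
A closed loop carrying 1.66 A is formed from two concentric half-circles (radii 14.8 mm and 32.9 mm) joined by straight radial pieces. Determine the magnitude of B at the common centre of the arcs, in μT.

B ≈ 19.4 μT

The radial connectors point toward the centre, so dl × r̂ = 0 and they contribute nothing.
Each semicircle gives μ₀I/(4R): inner arc 3.52×10⁻⁵ T, outer arc 1.59×10⁻⁵ T.
The two arcs carry current in opposite angular senses, so their fields oppose: B = |3.52×10⁻⁵ − 1.59×10⁻⁵| = 1.94×10⁻⁵ T.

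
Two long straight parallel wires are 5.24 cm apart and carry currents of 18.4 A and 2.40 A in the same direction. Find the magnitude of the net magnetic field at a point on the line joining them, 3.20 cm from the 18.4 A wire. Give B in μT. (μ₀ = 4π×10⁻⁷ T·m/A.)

B ≈ 91.5 μT

Each long wire gives B = μ₀I/(2πd). Distances are d₁ = 0.032 m and d₂ = 0.0204 m.
B₁ = 1.15×10⁻⁴ T, B₂ = 2.35×10⁻⁵ T.
Between parallel currents the two contributions point in opposite directions, so they subtract. B = |B₁ − B₂| = |1.15×10⁻⁴ − 2.35×10⁻⁵| = 9.15×10⁻⁵ T.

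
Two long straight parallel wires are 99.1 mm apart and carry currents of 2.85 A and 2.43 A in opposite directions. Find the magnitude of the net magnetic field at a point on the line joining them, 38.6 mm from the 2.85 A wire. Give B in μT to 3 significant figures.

B ≈ 22.8 μT

Each long wire gives B = μ₀I/(2πd). Distances are d₁ = 0.0386 m and d₂ = 0.0605 m.
B₁ = 1.48×10⁻⁵ T, B₂ = 8.03×10⁻⁶ T.
Between antiparallel currents both contributions point the same way, so they add. B = B₁ + B₂ = 1.48×10⁻⁵ + 8.03×10⁻⁶ = 2.28×10⁻⁵ T.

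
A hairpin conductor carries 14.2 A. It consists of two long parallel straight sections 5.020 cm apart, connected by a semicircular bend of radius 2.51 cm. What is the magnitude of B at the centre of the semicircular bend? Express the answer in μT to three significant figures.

B ≈ 291 μT

The semicircular arc contributes B_arc = μ₀I·π/(4πR) = μ₀I/(4R) = 1.78×10⁻⁴ T.
Each semi-infinite lead is at perpendicular distance R = 0.0251 m from the centre, with the perpendicular foot at its near end, so it contributes μ₀I/(4πR); both point the same way, together 1.13×10⁻⁴ T.
Arc and leads all point the same direction: B = 1.78×10⁻⁴ + 1.13×10⁻⁴ = 2.91×10⁻⁴ T.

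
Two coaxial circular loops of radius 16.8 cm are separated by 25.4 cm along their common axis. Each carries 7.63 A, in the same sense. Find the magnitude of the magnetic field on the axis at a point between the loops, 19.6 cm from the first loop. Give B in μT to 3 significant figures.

Each loop contributes B = μ₀IR²/[2(R²+z²)^(3/2)] on the axis, with z measured from that loop.
Loop 1 (z = 0.196 m): B₁ = 7.87×10⁻⁶ T. Loop 2 (z = 0.058 m): B₂ = 2.41×10⁻⁵ T.
The fields add: B = B₁ + B₂ = 3.20×10⁻⁵ T.

B ≈ 32.0 μT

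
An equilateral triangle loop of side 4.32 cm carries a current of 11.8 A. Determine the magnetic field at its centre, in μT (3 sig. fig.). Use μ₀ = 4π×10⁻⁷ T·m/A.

B ≈ 492 μT

Each side is a finite straight segment at perpendicular distance d = a/(2 tan(π/3)) = 0.01247 m from the centre, with end-angles ±π/3.
One side contributes B₁ = (μ₀I/4πd)·2 sin(π/3) = 1.64×10⁻⁴ T.
All 3 sides add in the same direction: B = 3 × 1.64×10⁻⁴ = 4.92×10⁻⁴ T.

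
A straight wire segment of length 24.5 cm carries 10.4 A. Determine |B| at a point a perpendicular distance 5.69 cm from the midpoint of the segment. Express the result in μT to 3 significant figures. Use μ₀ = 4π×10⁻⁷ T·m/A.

B ≈ 33.2 μT

For a finite straight segment, B = (μ₀I/4πd)(sinθ₁ + sinθ₂), where θ₁, θ₂ are the angles from the perpendicular to each end.
The perpendicular from the point meets the wire at its midpoint, so each end is L/2 = 0.1225 m away along the wire.
sinθ₁ = 0.1225/√(0.1225²+0.0569²) = 0.9069; sinθ₂ = 0.1225/√(0.1225²+0.0569²) = 0.9069.
B = (4π×10⁻⁷ × 10.4) / (4π × 0.0569) × (0.9069 + 0.9069) = 3.32×10⁻⁵ T.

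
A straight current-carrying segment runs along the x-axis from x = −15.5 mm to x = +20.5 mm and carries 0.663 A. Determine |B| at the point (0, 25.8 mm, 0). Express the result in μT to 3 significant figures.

B ≈ 2.92 μT

For a finite straight segment, B = (μ₀I/4πd)(sinθ₁ + sinθ₂), where θ₁, θ₂ are the angles from the perpendicular to each end.
The perpendicular distance is d = 0.0258 m; the end-offsets along the wire are a = 0.0155 m and b = 0.0205 m.
sinθ₁ = 0.0155/√(0.0155²+0.0258²) = 0.5150; sinθ₂ = 0.0205/√(0.0205²+0.0258²) = 0.6221.
B = (4π×10⁻⁷ × 0.663) / (4π × 0.0258) × (0.5150 + 0.6221) = 2.92×10⁻⁶ T.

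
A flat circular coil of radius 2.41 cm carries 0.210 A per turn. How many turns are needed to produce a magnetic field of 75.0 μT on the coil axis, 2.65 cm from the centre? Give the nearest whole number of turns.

N = 45

For an N-turn coil, B = Nμ₀IR²/[2(R²+z²)^(3/2)]. A single turn gives B₁ = 1.67×10⁻⁶ T with R = 0.0241 m, z = 0.0265 m.
N = B/B₁ = 7.50×10⁻⁵ / 1.67×10⁻⁶ = 44.98.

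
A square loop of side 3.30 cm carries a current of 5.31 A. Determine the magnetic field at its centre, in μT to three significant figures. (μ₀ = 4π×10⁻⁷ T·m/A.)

B ≈ 182 μT

Each side is a finite straight segment at perpendicular distance d = a/(2 tan(π/4)) = 0.0165 m from the centre, with end-angles ±π/4.
One side contributes B₁ = (μ₀I/4πd)·2 sin(π/4) = 4.55×10⁻⁵ T.
All 4 sides add in the same direction: B = 4 × 4.55×10⁻⁵ = 1.82×10⁻⁴ T.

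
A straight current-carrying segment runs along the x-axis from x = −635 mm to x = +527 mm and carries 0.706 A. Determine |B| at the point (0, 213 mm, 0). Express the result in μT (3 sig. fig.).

For a finite straight segment, B = (μ₀I/4πd)(sinθ₁ + sinθ₂), where θ₁, θ₂ are the angles from the perpendicular to each end.
The perpendicular distance is d = 0.213 m; the end-offsets along the wire are a = 0.635 m and b = 0.527 m.
sinθ₁ = 0.635/√(0.635²+0.213²) = 0.9481; sinθ₂ = 0.527/√(0.527²+0.213²) = 0.9271.
B = (4π×10⁻⁷ × 0.706) / (4π × 0.213) × (0.9481 + 0.9271) = 6.22×10⁻⁷ T.

B ≈ 0.622 μT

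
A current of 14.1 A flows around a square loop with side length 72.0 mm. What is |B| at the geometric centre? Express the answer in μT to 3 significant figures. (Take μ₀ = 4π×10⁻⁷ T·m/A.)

Each side is a finite straight segment at perpendicular distance d = a/(2 tan(π/4)) = 0.036 m from the centre, with end-angles ±π/4.
One side contributes B₁ = (μ₀I/4πd)·2 sin(π/4) = 5.54×10⁻⁵ T.
All 4 sides add in the same direction: B = 4 × 5.54×10⁻⁵ = 2.22×10⁻⁴ T.

B ≈ 222 μT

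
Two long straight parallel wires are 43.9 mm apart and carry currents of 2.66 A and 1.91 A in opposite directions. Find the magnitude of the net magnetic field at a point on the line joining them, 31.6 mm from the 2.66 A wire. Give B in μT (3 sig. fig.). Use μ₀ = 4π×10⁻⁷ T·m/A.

B ≈ 47.9 μT

Each long wire gives B = μ₀I/(2πd). Distances are d₁ = 0.0316 m and d₂ = 0.0123 m.
B₁ = 1.68×10⁻⁵ T, B₂ = 3.11×10⁻⁵ T.
Between antiparallel currents both contributions point the same way, so they add. B = B₁ + B₂ = 1.68×10⁻⁵ + 3.11×10⁻⁵ = 4.79×10⁻⁵ T.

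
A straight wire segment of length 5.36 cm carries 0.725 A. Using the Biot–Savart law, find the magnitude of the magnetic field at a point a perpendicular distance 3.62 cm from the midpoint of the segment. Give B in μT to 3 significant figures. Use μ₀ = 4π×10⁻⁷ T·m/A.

For a finite straight segment, B = (μ₀I/4πd)(sinθ₁ + sinθ₂), where θ₁, θ₂ are the angles from the perpendicular to each end.
The perpendicular from the point meets the wire at its midpoint, so each end is L/2 = 0.0268 m away along the wire.
sinθ₁ = 0.0268/√(0.0268²+0.0362²) = 0.5950; sinθ₂ = 0.0268/√(0.0268²+0.0362²) = 0.5950.
B = (4π×10⁻⁷ × 0.725) / (4π × 0.0362) × (0.5950 + 0.5950) = 2.38×10⁻⁶ T.

B ≈ 2.38 μT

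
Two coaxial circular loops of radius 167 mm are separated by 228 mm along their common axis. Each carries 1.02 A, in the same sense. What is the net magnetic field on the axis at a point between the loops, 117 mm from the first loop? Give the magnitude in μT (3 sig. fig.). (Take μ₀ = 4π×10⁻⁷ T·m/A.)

B ≈ 4.32 μT

Each loop contributes B = μ₀IR²/[2(R²+z²)^(3/2)] on the axis, with z measured from that loop.
Loop 1 (z = 0.117 m): B₁ = 2.11×10⁻⁶ T. Loop 2 (z = 0.111 m): B₂ = 2.22×10⁻⁶ T.
The fields add: B = B₁ + B₂ = 4.32×10⁻⁶ T.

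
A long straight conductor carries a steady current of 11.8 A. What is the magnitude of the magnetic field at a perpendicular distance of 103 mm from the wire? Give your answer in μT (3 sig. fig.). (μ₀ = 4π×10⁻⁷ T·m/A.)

For an infinitely long straight wire, B = μ₀I/(2πd).
B = (4π×10⁻⁷ × 11.8) / (2π × 0.103) = 2.29×10⁻⁵ T.

B ≈ 22.9 μT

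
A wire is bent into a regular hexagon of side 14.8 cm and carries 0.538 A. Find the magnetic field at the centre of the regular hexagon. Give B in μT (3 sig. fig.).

Each side is a finite straight segment at perpendicular distance d = a/(2 tan(π/6)) = 0.1282 m from the centre, with end-angles ±π/6.
One side contributes B₁ = (μ₀I/4πd)·2 sin(π/6) = 4.20×10⁻⁷ T.
All 6 sides add in the same direction: B = 6 × 4.20×10⁻⁷ = 2.52×10⁻⁶ T.

B ≈ 2.52 μT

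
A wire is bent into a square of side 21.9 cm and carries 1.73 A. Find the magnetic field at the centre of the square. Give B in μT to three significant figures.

B ≈ 8.94 μT

Each side is a finite straight segment at perpendicular distance d = a/(2 tan(π/4)) = 0.1095 m from the centre, with end-angles ±π/4.
One side contributes B₁ = (μ₀I/4πd)·2 sin(π/4) = 2.23×10⁻⁶ T.
All 4 sides add in the same direction: B = 4 × 2.23×10⁻⁶ = 8.94×10⁻⁶ T.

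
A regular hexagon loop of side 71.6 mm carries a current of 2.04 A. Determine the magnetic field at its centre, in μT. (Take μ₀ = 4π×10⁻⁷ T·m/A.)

Each side is a finite straight segment at perpendicular distance d = a/(2 tan(π/6)) = 0.06201 m from the centre, with end-angles ±π/6.
One side contributes B₁ = (μ₀I/4πd)·2 sin(π/6) = 3.29×10⁻⁶ T.
All 6 sides add in the same direction: B = 6 × 3.29×10⁻⁶ = 1.97×10⁻⁵ T.

B ≈ 19.7 μT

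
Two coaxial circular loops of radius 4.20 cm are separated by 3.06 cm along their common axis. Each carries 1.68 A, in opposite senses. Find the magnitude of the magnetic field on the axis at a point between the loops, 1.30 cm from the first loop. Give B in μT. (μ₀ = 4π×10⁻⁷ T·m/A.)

B ≈ 2.19 μT

Each loop contributes B = μ₀IR²/[2(R²+z²)^(3/2)] on the axis, with z measured from that loop.
Loop 1 (z = 0.013 m): B₁ = 2.19×10⁻⁵ T. Loop 2 (z = 0.0176 m): B₂ = 1.97×10⁻⁵ T.
The fields oppose: B = |B₁ − B₂| = 2.19×10⁻⁶ T.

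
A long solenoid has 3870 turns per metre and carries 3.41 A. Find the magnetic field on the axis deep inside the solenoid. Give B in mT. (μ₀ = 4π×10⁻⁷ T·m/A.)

B ≈ 16.6 mT

Inside a long solenoid, B = μ₀nI with n = 3870 turns/m.
B = 4π×10⁻⁷ × 3870 × 3.41 = 1.66×10⁻² T.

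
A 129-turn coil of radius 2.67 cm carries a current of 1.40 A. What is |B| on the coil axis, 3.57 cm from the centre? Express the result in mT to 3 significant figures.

B ≈ 0.913 mT

For an N-turn flat coil, B = Nμ₀IR²/[2(R²+z²)^(3/2)] with R = 0.0267 m, z = 0.0357 m.
B = 129 × 7.08×10⁻⁶ T = 9.13×10⁻⁴ T.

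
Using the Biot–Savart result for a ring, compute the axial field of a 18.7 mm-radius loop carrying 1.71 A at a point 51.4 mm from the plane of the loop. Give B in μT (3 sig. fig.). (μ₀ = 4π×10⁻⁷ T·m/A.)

B ≈ 2.30 μT

On the axis of a circular loop, B = μ₀IR² / [2(R²+z²)^(3/2)].
R² + z² = (0.0187)² + (0.0514)² = 0.002992 m², and (R²+z²)^(3/2) = 1.64×10⁻⁴ m³.
B = (4π×10⁻⁷ × 1.71 × 0.0003497) / (2 × 1.64×10⁻⁴) = 2.30×10⁻⁶ T.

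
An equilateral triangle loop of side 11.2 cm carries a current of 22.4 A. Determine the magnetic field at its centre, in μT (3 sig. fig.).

B ≈ 360 μT

Each side is a finite straight segment at perpendicular distance d = a/(2 tan(π/3)) = 0.03233 m from the centre, with end-angles ±π/3.
One side contributes B₁ = (μ₀I/4πd)·2 sin(π/3) = 1.20×10⁻⁴ T.
All 3 sides add in the same direction: B = 3 × 1.20×10⁻⁴ = 3.60×10⁻⁴ T.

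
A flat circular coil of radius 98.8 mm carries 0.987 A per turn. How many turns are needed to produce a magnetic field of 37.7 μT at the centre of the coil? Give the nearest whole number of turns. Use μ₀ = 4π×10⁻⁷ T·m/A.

For an N-turn coil, B = Nμ₀I/(2R). A single turn gives B₁ = 6.28×10⁻⁶ T with R = 0.0988 m.
N = B/B₁ = 3.77×10⁻⁵ / 6.28×10⁻⁶ = 6.01.

N = 6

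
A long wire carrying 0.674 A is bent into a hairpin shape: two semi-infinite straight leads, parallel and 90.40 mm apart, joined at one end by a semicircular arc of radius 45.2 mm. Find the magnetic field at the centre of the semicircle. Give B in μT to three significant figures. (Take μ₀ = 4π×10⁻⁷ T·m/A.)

B ≈ 7.67 μT

The semicircular arc contributes B_arc = μ₀I·π/(4πR) = μ₀I/(4R) = 4.68×10⁻⁶ T.
Each semi-infinite lead is at perpendicular distance R = 0.0452 m from the centre, with the perpendicular foot at its near end, so it contributes μ₀I/(4πR); both point the same way, together 2.98×10⁻⁶ T.
Arc and leads all point the same direction: B = 4.68×10⁻⁶ + 2.98×10⁻⁶ = 7.67×10⁻⁶ T.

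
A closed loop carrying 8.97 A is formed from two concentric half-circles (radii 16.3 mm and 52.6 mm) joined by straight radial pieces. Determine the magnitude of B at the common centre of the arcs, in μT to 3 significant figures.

The radial connectors point toward the centre, so dl × r̂ = 0 and they contribute nothing.
Each semicircle gives μ₀I/(4R): inner arc 1.73×10⁻⁴ T, outer arc 5.36×10⁻⁵ T.
The two arcs carry current in opposite angular senses, so their fields oppose: B = |1.73×10⁻⁴ − 5.36×10⁻⁵| = 1.19×10⁻⁴ T.

B ≈ 119 μT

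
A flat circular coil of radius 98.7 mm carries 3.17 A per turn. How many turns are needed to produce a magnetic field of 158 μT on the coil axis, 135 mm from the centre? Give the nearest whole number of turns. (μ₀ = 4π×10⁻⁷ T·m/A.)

N = 38

For an N-turn coil, B = Nμ₀IR²/[2(R²+z²)^(3/2)]. A single turn gives B₁ = 4.15×10⁻⁶ T with R = 0.0987 m, z = 0.135 m.
N = B/B₁ = 1.58×10⁻⁴ / 4.15×10⁻⁶ = 38.08.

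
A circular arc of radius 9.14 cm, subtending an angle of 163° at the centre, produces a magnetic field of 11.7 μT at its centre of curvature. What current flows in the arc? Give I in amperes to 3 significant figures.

For a circular arc, B = μ₀Iφ/(4πR) with φ in radians; here φ = 2.845 rad.
So I = 4πRB/(μ₀φ) = 4π × 0.0914 × 1.17×10⁻⁵ / (4π×10⁻⁷ × 2.845) = 3.76 A.

I ≈ 3.76 A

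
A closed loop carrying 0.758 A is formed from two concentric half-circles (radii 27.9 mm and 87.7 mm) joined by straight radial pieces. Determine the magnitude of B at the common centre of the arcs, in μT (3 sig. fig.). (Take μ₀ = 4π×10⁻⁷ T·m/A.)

The radial connectors point toward the centre, so dl × r̂ = 0 and they contribute nothing.
Each semicircle gives μ₀I/(4R): inner arc 8.54×10⁻⁶ T, outer arc 2.72×10⁻⁶ T.
The two arcs carry current in opposite angular senses, so their fields oppose: B = |8.54×10⁻⁶ − 2.72×10⁻⁶| = 5.82×10⁻⁶ T.

B ≈ 5.82 μT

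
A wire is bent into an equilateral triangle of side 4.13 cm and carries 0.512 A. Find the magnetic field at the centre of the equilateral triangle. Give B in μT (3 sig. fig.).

B ≈ 22.3 μT

Each side is a finite straight segment at perpendicular distance d = a/(2 tan(π/3)) = 0.01192 m from the centre, with end-angles ±π/3.
One side contributes B₁ = (μ₀I/4πd)·2 sin(π/3) = 7.44×10⁻⁶ T.
All 3 sides add in the same direction: B = 3 × 7.44×10⁻⁶ = 2.23×10⁻⁵ T.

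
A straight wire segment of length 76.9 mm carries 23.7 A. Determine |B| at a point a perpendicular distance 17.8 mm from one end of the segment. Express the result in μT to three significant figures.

For a finite straight segment, B = (μ₀I/4πd)(sinθ₁ + sinθ₂), where θ₁, θ₂ are the angles from the perpendicular to each end.
The perpendicular foot is at one end, so the two end-offsets along the wire are 0 and L = 0.0769 m.
sinθ₁ = 0/√(0²+0.0178²) = 0.0000; sinθ₂ = 0.0769/√(0.0769²+0.0178²) = 0.9742.
B = (4π×10⁻⁷ × 23.7) / (4π × 0.0178) × (0.0000 + 0.9742) = 1.30×10⁻⁴ T.

B ≈ 130 μT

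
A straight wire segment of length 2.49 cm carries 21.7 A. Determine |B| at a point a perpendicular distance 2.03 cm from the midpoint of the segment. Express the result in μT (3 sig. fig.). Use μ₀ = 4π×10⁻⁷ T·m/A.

B ≈ 112 μT

For a finite straight segment, B = (μ₀I/4πd)(sinθ₁ + sinθ₂), where θ₁, θ₂ are the angles from the perpendicular to each end.
The perpendicular from the point meets the wire at its midpoint, so each end is L/2 = 0.01245 m away along the wire.
sinθ₁ = 0.01245/√(0.01245²+0.0203²) = 0.5228; sinθ₂ = 0.01245/√(0.01245²+0.0203²) = 0.5228.
B = (4π×10⁻⁷ × 21.7) / (4π × 0.0203) × (0.5228 + 0.5228) = 1.12×10⁻⁴ T.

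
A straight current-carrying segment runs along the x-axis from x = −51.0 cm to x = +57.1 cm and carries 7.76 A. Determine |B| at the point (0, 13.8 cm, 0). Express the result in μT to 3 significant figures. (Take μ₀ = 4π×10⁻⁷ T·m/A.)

B ≈ 10.9 μT

For a finite straight segment, B = (μ₀I/4πd)(sinθ₁ + sinθ₂), where θ₁, θ₂ are the angles from the perpendicular to each end.
The perpendicular distance is d = 0.138 m; the end-offsets along the wire are a = 0.51 m and b = 0.571 m.
sinθ₁ = 0.51/√(0.51²+0.138²) = 0.9653; sinθ₂ = 0.571/√(0.571²+0.138²) = 0.9720.
B = (4π×10⁻⁷ × 7.76) / (4π × 0.138) × (0.9653 + 0.9720) = 1.09×10⁻⁵ T.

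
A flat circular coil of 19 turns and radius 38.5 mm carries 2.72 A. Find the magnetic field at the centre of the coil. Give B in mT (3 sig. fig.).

B ≈ 0.843 mT

For an N-turn flat coil, B = Nμ₀I/(2R) with R = 0.0385 m.
B = 19 × 4.44×10⁻⁵ T = 8.43×10⁻⁴ T.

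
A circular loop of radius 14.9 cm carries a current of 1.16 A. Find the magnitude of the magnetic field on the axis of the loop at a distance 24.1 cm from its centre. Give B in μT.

On the axis of a circular loop, B = μ₀IR² / [2(R²+z²)^(3/2)].
R² + z² = (0.149)² + (0.241)² = 0.08028 m², and (R²+z²)^(3/2) = 2.27×10⁻² m³.
B = (4π×10⁻⁷ × 1.16 × 0.0222) / (2 × 2.27×10⁻²) = 7.11×10⁻⁷ T.

B ≈ 0.711 μT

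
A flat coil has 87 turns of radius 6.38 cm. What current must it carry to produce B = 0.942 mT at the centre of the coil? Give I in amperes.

I ≈ 1.10 A

For an N-turn coil, B = Nμ₀I/(2R) with R = 0.0638 m, so I = 2RB/(Nμ₀) = 2 × 0.0638 × 9.42×10⁻⁴ / (87 × 4π×10⁻⁷) = 1.10 A.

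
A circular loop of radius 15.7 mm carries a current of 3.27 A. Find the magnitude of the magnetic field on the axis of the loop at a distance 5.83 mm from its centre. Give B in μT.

B ≈ 108 μT

On the axis of a circular loop, B = μ₀IR² / [2(R²+z²)^(3/2)].
R² + z² = (0.0157)² + (0.00583)² = 0.0002805 m², and (R²+z²)^(3/2) = 4.70×10⁻⁶ m³.
B = (4π×10⁻⁷ × 3.27 × 0.0002465) / (2 × 4.70×10⁻⁶) = 1.08×10⁻⁴ T.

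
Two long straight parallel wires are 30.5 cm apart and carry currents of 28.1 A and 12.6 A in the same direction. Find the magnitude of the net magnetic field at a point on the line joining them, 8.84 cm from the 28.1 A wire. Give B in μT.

B ≈ 51.9 μT

Each long wire gives B = μ₀I/(2πd). Distances are d₁ = 0.0884 m and d₂ = 0.2166 m.
B₁ = 6.36×10⁻⁵ T, B₂ = 1.16×10⁻⁵ T.
Between parallel currents the two contributions point in opposite directions, so they subtract. B = |B₁ − B₂| = |6.36×10⁻⁵ − 1.16×10⁻⁵| = 5.19×10⁻⁵ T.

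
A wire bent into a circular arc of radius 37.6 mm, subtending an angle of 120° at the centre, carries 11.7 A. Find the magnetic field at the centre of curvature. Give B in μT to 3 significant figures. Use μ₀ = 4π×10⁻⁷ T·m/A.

The Biot–Savart field of a circular arc at its centre is B = μ₀Iφ/(4πR), with φ = 2.094 rad.
B = (4π×10⁻⁷ × 11.7 × 2.094) / (4π × 0.0376) = 6.52×10⁻⁵ T.

B ≈ 65.2 μT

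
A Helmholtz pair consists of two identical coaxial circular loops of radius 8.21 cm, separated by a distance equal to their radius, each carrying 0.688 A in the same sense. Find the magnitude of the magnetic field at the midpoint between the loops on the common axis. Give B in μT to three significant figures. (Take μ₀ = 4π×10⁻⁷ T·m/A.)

Each loop contributes B = μ₀IR²/[2(R²+z²)^(3/2)] on the axis, with z measured from that loop.
Loop 1 (z = 0.04105 m): B₁ = 3.77×10⁻⁶ T. Loop 2 (z = 0.04105 m): B₂ = 3.77×10⁻⁶ T.
The fields add: B = B₁ + B₂ = 7.54×10⁻⁶ T.

B ≈ 7.54 μT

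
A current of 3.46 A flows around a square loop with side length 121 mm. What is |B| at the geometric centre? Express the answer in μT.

B ≈ 32.4 μT

Each side is a finite straight segment at perpendicular distance d = a/(2 tan(π/4)) = 0.0605 m from the centre, with end-angles ±π/4.
One side contributes B₁ = (μ₀I/4πd)·2 sin(π/4) = 8.09×10⁻⁶ T.
All 4 sides add in the same direction: B = 4 × 8.09×10⁻⁶ = 3.24×10⁻⁵ T.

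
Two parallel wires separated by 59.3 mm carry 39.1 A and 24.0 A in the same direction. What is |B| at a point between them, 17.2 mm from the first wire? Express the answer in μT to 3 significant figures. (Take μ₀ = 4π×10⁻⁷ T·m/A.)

B ≈ 341 μT

Each long wire gives B = μ₀I/(2πd). Distances are d₁ = 0.0172 m and d₂ = 0.0421 m.
B₁ = 4.55×10⁻⁴ T, B₂ = 1.14×10⁻⁴ T.
Between parallel currents the two contributions point in opposite directions, so they subtract. B = |B₁ − B₂| = |4.55×10⁻⁴ − 1.14×10⁻⁴| = 3.41×10⁻⁴ T.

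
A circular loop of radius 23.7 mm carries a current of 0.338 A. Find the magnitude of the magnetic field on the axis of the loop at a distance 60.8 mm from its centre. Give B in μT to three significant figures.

On the axis of a circular loop, B = μ₀IR² / [2(R²+z²)^(3/2)].
R² + z² = (0.0237)² + (0.0608)² = 0.004258 m², and (R²+z²)^(3/2) = 2.78×10⁻⁴ m³.
B = (4π×10⁻⁷ × 0.338 × 0.0005617) / (2 × 2.78×10⁻⁴) = 4.29×10⁻⁷ T.

B ≈ 0.429 μT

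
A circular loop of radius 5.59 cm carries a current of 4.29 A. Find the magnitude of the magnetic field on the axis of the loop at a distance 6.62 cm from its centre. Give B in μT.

B ≈ 12.9 μT

On the axis of a circular loop, B = μ₀IR² / [2(R²+z²)^(3/2)].
R² + z² = (0.0559)² + (0.0662)² = 0.007507 m², and (R²+z²)^(3/2) = 6.50×10⁻⁴ m³.
B = (4π×10⁻⁷ × 4.29 × 0.003125) / (2 × 6.50×10⁻⁴) = 1.29×10⁻⁵ T.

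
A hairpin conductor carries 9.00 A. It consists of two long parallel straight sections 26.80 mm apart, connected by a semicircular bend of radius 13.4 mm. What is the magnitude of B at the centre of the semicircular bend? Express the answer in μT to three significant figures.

B ≈ 345 μT

The semicircular arc contributes B_arc = μ₀I·π/(4πR) = μ₀I/(4R) = 2.11×10⁻⁴ T.
Each semi-infinite lead is at perpendicular distance R = 0.0134 m from the centre, with the perpendicular foot at its near end, so it contributes μ₀I/(4πR); both point the same way, together 1.34×10⁻⁴ T.
Arc and leads all point the same direction: B = 2.11×10⁻⁴ + 1.34×10⁻⁴ = 3.45×10⁻⁴ T.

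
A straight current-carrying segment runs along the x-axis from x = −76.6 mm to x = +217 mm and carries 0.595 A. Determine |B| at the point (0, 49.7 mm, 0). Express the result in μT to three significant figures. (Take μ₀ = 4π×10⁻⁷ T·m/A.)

B ≈ 2.17 μT

For a finite straight segment, B = (μ₀I/4πd)(sinθ₁ + sinθ₂), where θ₁, θ₂ are the angles from the perpendicular to each end.
The perpendicular distance is d = 0.0497 m; the end-offsets along the wire are a = 0.0766 m and b = 0.217 m.
sinθ₁ = 0.0766/√(0.0766²+0.0497²) = 0.8389; sinθ₂ = 0.217/√(0.217²+0.0497²) = 0.9748.
B = (4π×10⁻⁷ × 0.595) / (4π × 0.0497) × (0.8389 + 0.9748) = 2.17×10⁻⁶ T.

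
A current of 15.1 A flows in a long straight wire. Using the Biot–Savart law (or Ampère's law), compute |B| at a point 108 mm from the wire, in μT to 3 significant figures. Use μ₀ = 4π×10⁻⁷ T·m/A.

B ≈ 28.0 μT

For an infinitely long straight wire, B = μ₀I/(2πd).
B = (4π×10⁻⁷ × 15.1) / (2π × 0.108) = 2.80×10⁻⁵ T.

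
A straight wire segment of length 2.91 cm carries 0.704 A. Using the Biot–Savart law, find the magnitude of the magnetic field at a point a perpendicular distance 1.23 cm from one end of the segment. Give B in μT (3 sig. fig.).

For a finite straight segment, B = (μ₀I/4πd)(sinθ₁ + sinθ₂), where θ₁, θ₂ are the angles from the perpendicular to each end.
The perpendicular foot is at one end, so the two end-offsets along the wire are 0 and L = 0.0291 m.
sinθ₁ = 0/√(0²+0.0123²) = 0.0000; sinθ₂ = 0.0291/√(0.0291²+0.0123²) = 0.9211.
B = (4π×10⁻⁷ × 0.704) / (4π × 0.0123) × (0.0000 + 0.9211) = 5.27×10⁻⁶ T.

B ≈ 5.27 μT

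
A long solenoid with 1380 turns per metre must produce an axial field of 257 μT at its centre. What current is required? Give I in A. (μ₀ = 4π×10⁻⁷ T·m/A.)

I ≈ 0.148 A

Inside a long solenoid B = μ₀nI with n = 1380 m⁻¹, so I = B/(μ₀n).
I = 2.57×10⁻⁴ / (4π×10⁻⁷ × 1380) = 0.148 A.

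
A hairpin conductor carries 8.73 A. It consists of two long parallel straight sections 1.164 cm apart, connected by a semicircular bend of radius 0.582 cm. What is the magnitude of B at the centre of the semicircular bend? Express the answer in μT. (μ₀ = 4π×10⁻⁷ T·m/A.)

The semicircular arc contributes B_arc = μ₀I·π/(4πR) = μ₀I/(4R) = 4.71×10⁻⁴ T.
Each semi-infinite lead is at perpendicular distance R = 0.00582 m from the centre, with the perpendicular foot at its near end, so it contributes μ₀I/(4πR); both point the same way, together 3.00×10⁻⁴ T.
Arc and leads all point the same direction: B = 4.71×10⁻⁴ + 3.00×10⁻⁴ = 7.71×10⁻⁴ T.

B ≈ 771 μT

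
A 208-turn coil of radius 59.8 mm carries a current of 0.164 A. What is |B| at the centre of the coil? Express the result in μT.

For an N-turn flat coil, B = Nμ₀I/(2R) with R = 0.0598 m.
B = 208 × 1.72×10⁻⁶ T = 3.58×10⁻⁴ T.

B ≈ 358 μT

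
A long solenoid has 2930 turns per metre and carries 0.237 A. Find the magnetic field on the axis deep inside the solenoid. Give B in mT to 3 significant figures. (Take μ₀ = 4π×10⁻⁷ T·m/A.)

Inside a long solenoid, B = μ₀nI with n = 2930 turns/m.
B = 4π×10⁻⁷ × 2930 × 0.237 = 8.73×10⁻⁴ T.

B ≈ 0.873 mT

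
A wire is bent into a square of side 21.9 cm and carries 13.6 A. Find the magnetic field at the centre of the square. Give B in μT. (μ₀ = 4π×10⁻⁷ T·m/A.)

Each side is a finite straight segment at perpendicular distance d = a/(2 tan(π/4)) = 0.1095 m from the centre, with end-angles ±π/4.
One side contributes B₁ = (μ₀I/4πd)·2 sin(π/4) = 1.76×10⁻⁵ T.
All 4 sides add in the same direction: B = 4 × 1.76×10⁻⁵ = 7.03×10⁻⁵ T.

B ≈ 70.3 μT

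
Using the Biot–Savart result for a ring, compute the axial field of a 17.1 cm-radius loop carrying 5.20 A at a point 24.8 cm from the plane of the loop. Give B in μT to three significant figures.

B ≈ 3.49 μT

On the axis of a circular loop, B = μ₀IR² / [2(R²+z²)^(3/2)].
R² + z² = (0.171)² + (0.248)² = 0.09075 m², and (R²+z²)^(3/2) = 2.73×10⁻² m³.
B = (4π×10⁻⁷ × 5.20 × 0.02924) / (2 × 2.73×10⁻²) = 3.49×10⁻⁶ T.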